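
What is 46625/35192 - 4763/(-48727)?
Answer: 2439515871/1714800584 ≈ 1.4226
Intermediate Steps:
46625/35192 - 4763/(-48727) = 46625*(1/35192) - 4763*(-1/48727) = 46625/35192 + 4763/48727 = 2439515871/1714800584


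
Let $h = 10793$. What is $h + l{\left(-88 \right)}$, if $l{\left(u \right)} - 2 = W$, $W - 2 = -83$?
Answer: $10714$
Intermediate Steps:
$W = -81$ ($W = 2 - 83 = -81$)
$l{\left(u \right)} = -79$ ($l{\left(u \right)} = 2 - 81 = -79$)
$h + l{\left(-88 \right)} = 10793 - 79 = 10714$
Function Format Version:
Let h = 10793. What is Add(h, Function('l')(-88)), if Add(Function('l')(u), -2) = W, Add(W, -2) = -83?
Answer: 10714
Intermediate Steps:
W = -81 (W = Add(2, -83) = -81)
Function('l')(u) = -79 (Function('l')(u) = Add(2, -81) = -79)
Add(h, Function('l')(-88)) = Add(10793, -79) = 10714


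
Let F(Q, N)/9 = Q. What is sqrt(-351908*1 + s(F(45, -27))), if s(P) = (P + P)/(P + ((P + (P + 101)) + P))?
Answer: I*sqrt(1042294148618)/1721 ≈ 593.22*I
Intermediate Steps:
F(Q, N) = 9*Q
s(P) = 2*P/(101 + 4*P) (s(P) = (2*P)/(P + ((P + (101 + P)) + P)) = (2*P)/(P + ((101 + 2*P) + P)) = (2*P)/(P + (101 + 3*P)) = (2*P)/(101 + 4*P) = 2*P/(101 + 4*P))
sqrt(-351908*1 + s(F(45, -27))) = sqrt(-351908*1 + 2*(9*45)/(101 + 4*(9*45))) = sqrt(-351908 + 2*405/(101 + 4*405)) = sqrt(-351908 + 2*405/(101 + 1620)) = sqrt(-351908 + 2*405/1721) = sqrt(-351908 + 2*405*(1/1721)) = sqrt(-351908 + 810/1721) = sqrt(-605632858/1721) = I*sqrt(1042294148618)/1721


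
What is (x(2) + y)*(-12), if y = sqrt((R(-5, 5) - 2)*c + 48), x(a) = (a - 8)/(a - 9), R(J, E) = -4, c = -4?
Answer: -72/7 - 72*sqrt(2) ≈ -112.11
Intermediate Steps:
x(a) = (-8 + a)/(-9 + a)
y = 6*sqrt(2) (y = sqrt((-4 - 2)*(-4) + 48) = sqrt(-6*(-4) + 48) = sqrt(24 + 48) = sqrt(72) = 6*sqrt(2) ≈ 8.4853)
(x(2) + y)*(-12) = ((-8 + 2)/(-9 + 2) + 6*sqrt(2))*(-12) = (-6/(-7) + 6*sqrt(2))*(-12) = (-1/7*(-6) + 6*sqrt(2))*(-12) = (6/7 + 6*sqrt(2))*(-12) = -72/7 - 72*sqrt(2)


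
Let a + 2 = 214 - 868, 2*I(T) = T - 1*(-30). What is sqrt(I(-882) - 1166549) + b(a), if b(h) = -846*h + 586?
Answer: 555562 + 5*I*sqrt(46679) ≈ 5.5556e+5 + 1080.3*I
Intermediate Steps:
I(T) = 15 + T/2 (I(T) = (T - 1*(-30))/2 = (T + 30)/2 = (30 + T)/2 = 15 + T/2)
a = -656 (a = -2 + (214 - 868) = -2 - 654 = -656)
b(h) = 586 - 846*h
sqrt(I(-882) - 1166549) + b(a) = sqrt((15 + (1/2)*(-882)) - 1166549) + (586 - 846*(-656)) = sqrt((15 - 441) - 1166549) + (586 + 554976) = sqrt(-426 - 1166549) + 555562 = sqrt(-1166975) + 555562 = 5*I*sqrt(46679) + 555562 = 555562 + 5*I*sqrt(46679)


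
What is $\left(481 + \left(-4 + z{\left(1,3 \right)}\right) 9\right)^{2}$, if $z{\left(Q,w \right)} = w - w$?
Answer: $198025$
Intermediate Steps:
$z{\left(Q,w \right)} = 0$
$\left(481 + \left(-4 + z{\left(1,3 \right)}\right) 9\right)^{2} = \left(481 + \left(-4 + 0\right) 9\right)^{2} = \left(481 - 36\right)^{2} = 445^{2} = 198025$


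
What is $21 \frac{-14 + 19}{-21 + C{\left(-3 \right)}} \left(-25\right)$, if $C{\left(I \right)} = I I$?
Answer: $\frac{875}{4} \approx 218.75$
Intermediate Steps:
$C{\left(I \right)} = I^{2}$
$21 \frac{-14 + 19}{-21 + C{\left(-3 \right)}} \left(-25\right) = 21 \frac{-14 + 19}{-21 + \left(-3\right)^{2}} \left(-25\right) = 21 \frac{5}{-21 + 9} \left(-25\right) = 21 \frac{5}{-12} \left(-25\right) = 21 \cdot 5 \left(- \frac{1}{12}\right) \left(-25\right) = 21 \left(- \frac{5}{12}\right) \left(-25\right) = \left(- \frac{35}{4}\right) \left(-25\right) = \frac{875}{4}$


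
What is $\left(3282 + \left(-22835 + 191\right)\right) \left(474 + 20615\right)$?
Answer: $-408325218$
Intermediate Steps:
$\left(3282 + \left(-22835 + 191\right)\right) \left(474 + 20615\right) = \left(3282 - 22644\right) 21089 = \left(-19362\right) 21089 = -408325218$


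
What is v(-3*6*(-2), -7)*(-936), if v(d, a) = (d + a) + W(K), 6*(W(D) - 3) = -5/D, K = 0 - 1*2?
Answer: -30342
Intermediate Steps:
K = -2 (K = 0 - 2 = -2)
W(D) = 3 - 5/(6*D) (W(D) = 3 + (-5/D)/6 = 3 - 5/(6*D))
v(d, a) = 41/12 + a + d (v(d, a) = (d + a) + (3 - 5/6/(-2)) = (a + d) + (3 - 5/6*(-1/2)) = (a + d) + (3 + 5/12) = (a + d) + 41/12 = 41/12 + a + d)
v(-3*6*(-2), -7)*(-936) = (41/12 - 7 - 3*6*(-2))*(-936) = (41/12 - 7 - 18*(-2))*(-936) = (41/12 - 7 + 36)*(-936) = (389/12)*(-936) = -30342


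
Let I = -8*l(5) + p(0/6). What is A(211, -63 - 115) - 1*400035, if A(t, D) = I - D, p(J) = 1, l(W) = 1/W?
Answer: -1999288/5 ≈ -3.9986e+5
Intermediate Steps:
I = -⅗ (I = -8/5 + 1 = -⅗ ≈ -0.60000)
A(t, D) = -⅗ - D
A(211, -63 - 115) - 1*400035 = (-⅗ - (-63 - 115)) - 1*400035 = (-⅗ - 1*(-178)) - 400035 = (-⅗ + 178) - 400035 = 887/5 - 400035 = -1999288/5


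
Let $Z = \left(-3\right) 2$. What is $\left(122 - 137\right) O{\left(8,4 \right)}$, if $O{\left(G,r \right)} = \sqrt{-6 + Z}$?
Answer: $- 30 i \sqrt{3} \approx - 51.962 i$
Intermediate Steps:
$Z = -6$
$O{\left(G,r \right)} = 2 i \sqrt{3}$ ($O{\left(G,r \right)} = \sqrt{-6 - 6} = \sqrt{-12} = 2 i \sqrt{3}$)
$\left(122 - 137\right) O{\left(8,4 \right)} = \left(122 - 137\right) 2 i \sqrt{3} = - 15 \cdot 2 i \sqrt{3} = - 30 i \sqrt{3}$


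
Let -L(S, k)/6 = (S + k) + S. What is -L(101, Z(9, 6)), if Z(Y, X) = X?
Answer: 1248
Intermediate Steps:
L(S, k) = -12*S - 6*k (L(S, k) = -6*((S + k) + S) = -6*(k + 2*S) = -12*S - 6*k)
-L(101, Z(9, 6)) = -(-12*101 - 6*6) = -(-1212 - 36) = -1*(-1248) = 1248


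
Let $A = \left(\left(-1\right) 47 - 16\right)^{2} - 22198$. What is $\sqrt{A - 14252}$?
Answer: $9 i \sqrt{401} \approx 180.22 i$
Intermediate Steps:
$A = -18229$ ($A = \left(-47 - 16\right)^{2} - 22198 = \left(-63\right)^{2} - 22198 = 3969 - 22198 = -18229$)
$\sqrt{A - 14252} = \sqrt{-18229 - 14252} = \sqrt{-32481} = 9 i \sqrt{401}$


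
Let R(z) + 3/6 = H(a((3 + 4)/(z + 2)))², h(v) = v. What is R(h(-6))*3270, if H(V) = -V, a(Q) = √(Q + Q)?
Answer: -13080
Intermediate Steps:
a(Q) = √2*√Q (a(Q) = √(2*Q) = √2*√Q)
R(z) = -½ + 14/(2 + z) (R(z) = -½ + (-√2*√((3 + 4)/(z + 2)))² = -½ + (-√2*√(7/(2 + z)))² = -½ + (-√2*√7*√(1/(2 + z)))² = -½ + (-√14*√(1/(2 + z)))² = -½ + 14/(2 + z))
R(h(-6))*3270 = ((26 - 1*(-6))/(2*(2 - 6)))*3270 = ((½)*(26 + 6)/(-4))*3270 = ((½)*(-¼)*32)*3270 = -4*3270 = -13080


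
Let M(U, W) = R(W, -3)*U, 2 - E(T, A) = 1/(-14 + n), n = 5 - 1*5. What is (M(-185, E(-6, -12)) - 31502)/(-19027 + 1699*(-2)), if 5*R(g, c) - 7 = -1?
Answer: 31724/22425 ≈ 1.4147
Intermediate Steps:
n = 0 (n = 5 - 5 = 0)
R(g, c) = 6/5 (R(g, c) = 7/5 + (1/5)*(-1) = 7/5 - 1/5 = 6/5)
E(T, A) = 29/14 (E(T, A) = 2 - 1/(-14 + 0) = 2 - 1/(-14) = 2 - 1*(-1/14) = 2 + 1/14 = 29/14)
M(U, W) = 6*U/5
(M(-185, E(-6, -12)) - 31502)/(-19027 + 1699*(-2)) = ((6/5)*(-185) - 31502)/(-19027 + 1699*(-2)) = (-222 - 31502)/(-19027 - 3398) = -31724/(-22425) = -31724*(-1/22425) = 31724/22425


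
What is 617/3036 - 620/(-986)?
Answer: 1245341/1496748 ≈ 0.83203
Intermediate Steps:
617/3036 - 620/(-986) = 617*(1/3036) - 620*(-1/986) = 617/3036 + 310/493 = 1245341/1496748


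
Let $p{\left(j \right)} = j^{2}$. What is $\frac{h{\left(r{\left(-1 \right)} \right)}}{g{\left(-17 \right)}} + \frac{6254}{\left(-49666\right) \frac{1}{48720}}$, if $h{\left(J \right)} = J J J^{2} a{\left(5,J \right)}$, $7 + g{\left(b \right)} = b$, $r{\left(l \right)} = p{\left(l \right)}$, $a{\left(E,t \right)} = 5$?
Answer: $- \frac{3656462725}{595992} \approx -6135.1$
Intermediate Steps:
$r{\left(l \right)} = l^{2}$
$g{\left(b \right)} = -7 + b$
$h{\left(J \right)} = 5 J^{4}$ ($h{\left(J \right)} = J J J^{2} \cdot 5 = J J^{3} \cdot 5 = J^{4} \cdot 5 = 5 J^{4}$)
$\frac{h{\left(r{\left(-1 \right)} \right)}}{g{\left(-17 \right)}} + \frac{6254}{\left(-49666\right) \frac{1}{48720}} = \frac{5 \left(\left(-1\right)^{2}\right)^{4}}{-7 - 17} + \frac{6254}{\left(-49666\right) \frac{1}{48720}} = \frac{5 \cdot 1^{4}}{-24} + \frac{6254}{\left(-49666\right) \frac{1}{48720}} = 5 \cdot 1 \left(- \frac{1}{24}\right) + \frac{6254}{- \frac{24833}{24360}} = 5 \left(- \frac{1}{24}\right) + 6254 \left(- \frac{24360}{24833}\right) = - \frac{5}{24} - \frac{152347440}{24833} = - \frac{3656462725}{595992}$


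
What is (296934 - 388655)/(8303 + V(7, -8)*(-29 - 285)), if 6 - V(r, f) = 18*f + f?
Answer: 91721/41309 ≈ 2.2204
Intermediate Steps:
V(r, f) = 6 - 19*f (V(r, f) = 6 - (18*f + f) = 6 - 19*f)
(296934 - 388655)/(8303 + V(7, -8)*(-29 - 285)) = (296934 - 388655)/(8303 + (6 - 19*(-8))*(-29 - 285)) = -91721/(8303 + (6 + 152)*(-314)) = -91721/(8303 + 158*(-314)) = -91721/(8303 - 49612) = -91721/(-41309) = -91721*(-1/41309) = 91721/41309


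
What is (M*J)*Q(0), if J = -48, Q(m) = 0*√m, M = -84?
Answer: 0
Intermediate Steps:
Q(m) = 0
(M*J)*Q(0) = -84*(-48)*0 = 4032*0 = 0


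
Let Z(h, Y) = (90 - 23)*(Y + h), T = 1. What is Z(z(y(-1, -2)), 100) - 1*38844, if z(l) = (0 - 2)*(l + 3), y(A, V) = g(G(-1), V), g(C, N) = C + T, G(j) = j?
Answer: -32546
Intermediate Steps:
g(C, N) = 1 + C (g(C, N) = C + 1 = 1 + C)
y(A, V) = 0 (y(A, V) = 1 - 1 = 0)
z(l) = -6 - 2*l (z(l) = -2*(3 + l) = -6 - 2*l)
Z(h, Y) = 67*Y + 67*h (Z(h, Y) = 67*(Y + h) = 67*Y + 67*h)
Z(z(y(-1, -2)), 100) - 1*38844 = (67*100 + 67*(-6 - 2*0)) - 1*38844 = (6700 + 67*(-6 + 0)) - 38844 = (6700 + 67*(-6)) - 38844 = (6700 - 402) - 38844 = 6298 - 38844 = -32546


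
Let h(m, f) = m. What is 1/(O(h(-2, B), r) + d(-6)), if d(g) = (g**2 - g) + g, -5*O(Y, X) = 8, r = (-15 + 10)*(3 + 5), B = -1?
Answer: 5/172 ≈ 0.029070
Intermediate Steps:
r = -40 (r = -5*8 = -40)
O(Y, X) = -8/5 (O(Y, X) = -1/5*8 = -8/5)
d(g) = g**2
1/(O(h(-2, B), r) + d(-6)) = 1/(-8/5 + (-6)**2) = 1/(-8/5 + 36) = 1/(172/5) = 5/172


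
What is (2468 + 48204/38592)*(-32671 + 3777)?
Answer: -38241714645/536 ≈ -7.1346e+7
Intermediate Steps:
(2468 + 48204/38592)*(-32671 + 3777) = (2468 + 48204*(1/38592))*(-28894) = (2468 + 1339/1072)*(-28894) = (2647035/1072)*(-28894) = -38241714645/536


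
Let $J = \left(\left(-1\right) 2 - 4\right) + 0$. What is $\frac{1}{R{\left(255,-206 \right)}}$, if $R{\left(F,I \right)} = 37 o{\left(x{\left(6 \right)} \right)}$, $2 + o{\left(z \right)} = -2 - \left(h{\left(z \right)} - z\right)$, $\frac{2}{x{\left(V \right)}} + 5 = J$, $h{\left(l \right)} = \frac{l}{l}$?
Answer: $- \frac{11}{2109} \approx -0.0052157$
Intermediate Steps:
$h{\left(l \right)} = 1$
$J = -6$ ($J = \left(-2 - 4\right) + 0 = -6 + 0 = -6$)
$x{\left(V \right)} = - \frac{2}{11}$ ($x{\left(V \right)} = \frac{2}{-5 - 6} = \frac{2}{-11} = 2 \left(- \frac{1}{11}\right) = - \frac{2}{11}$)
$o{\left(z \right)} = -5 + z$ ($o{\left(z \right)} = -2 - \left(3 - z\right) = -2 + \left(-2 + \left(-1 + z\right)\right) = -2 + \left(-3 + z\right) = -5 + z$)
$R{\left(F,I \right)} = - \frac{2109}{11}$ ($R{\left(F,I \right)} = 37 \left(-5 - \frac{2}{11}\right) = 37 \left(- \frac{57}{11}\right) = - \frac{2109}{11}$)
$\frac{1}{R{\left(255,-206 \right)}} = \frac{1}{- \frac{2109}{11}} = - \frac{11}{2109}$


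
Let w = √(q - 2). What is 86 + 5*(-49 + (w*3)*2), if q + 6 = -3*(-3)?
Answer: -129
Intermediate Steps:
q = 3 (q = -6 - 3*(-3) = -6 + 9 = 3)
w = 1 (w = √(3 - 2) = √1 = 1)
86 + 5*(-49 + (w*3)*2) = 86 + 5*(-49 + (1*3)*2) = 86 + 5*(-49 + 3*2) = 86 + 5*(-49 + 6) = 86 + 5*(-43) = 86 - 215 = -129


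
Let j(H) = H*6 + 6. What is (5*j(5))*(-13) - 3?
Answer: -2343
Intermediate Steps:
j(H) = 6 + 6*H (j(H) = 6*H + 6 = 6 + 6*H)
(5*j(5))*(-13) - 3 = (5*(6 + 6*5))*(-13) - 3 = (5*(6 + 30))*(-13) - 3 = (5*36)*(-13) - 3 = 180*(-13) - 3 = -2340 - 3 = -2343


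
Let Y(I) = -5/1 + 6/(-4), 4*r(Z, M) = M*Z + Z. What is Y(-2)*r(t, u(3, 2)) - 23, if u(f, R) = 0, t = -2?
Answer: -79/4 ≈ -19.750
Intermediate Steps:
r(Z, M) = Z/4 + M*Z/4 (r(Z, M) = (M*Z + Z)/4 = (Z + M*Z)/4 = Z/4 + M*Z/4)
Y(I) = -13/2 (Y(I) = -5*1 + 6*(-¼) = -5 - 3/2 = -13/2)
Y(-2)*r(t, u(3, 2)) - 23 = -13*(-2)*(1 + 0)/8 - 23 = -13*(-2)/8 - 23 = -13/2*(-½) - 23 = 13/4 - 23 = -79/4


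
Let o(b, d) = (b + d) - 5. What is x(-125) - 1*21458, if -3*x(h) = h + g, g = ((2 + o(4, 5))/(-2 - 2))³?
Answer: -513965/24 ≈ -21415.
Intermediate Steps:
o(b, d) = -5 + b + d
g = -27/8 (g = ((2 + (-5 + 4 + 5))/(-2 - 2))³ = ((2 + 4)/(-4))³ = (6*(-¼))³ = (-3/2)³ = -27/8 ≈ -3.3750)
x(h) = 9/8 - h/3 (x(h) = -(h - 27/8)/3 = -(-27/8 + h)/3 = 9/8 - h/3)
x(-125) - 1*21458 = (9/8 - ⅓*(-125)) - 1*21458 = (9/8 + 125/3) - 21458 = 1027/24 - 21458 = -513965/24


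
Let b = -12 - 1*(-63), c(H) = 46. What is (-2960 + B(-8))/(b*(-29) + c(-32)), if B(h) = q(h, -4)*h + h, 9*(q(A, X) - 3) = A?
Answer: 26864/12897 ≈ 2.0830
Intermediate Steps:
q(A, X) = 3 + A/9
B(h) = h + h*(3 + h/9) (B(h) = (3 + h/9)*h + h = h*(3 + h/9) + h = h + h*(3 + h/9))
b = 51 (b = -12 + 63 = 51)
(-2960 + B(-8))/(b*(-29) + c(-32)) = (-2960 + (⅑)*(-8)*(36 - 8))/(51*(-29) + 46) = (-2960 + (⅑)*(-8)*28)/(-1479 + 46) = (-2960 - 224/9)/(-1433) = -26864/9*(-1/1433) = 26864/12897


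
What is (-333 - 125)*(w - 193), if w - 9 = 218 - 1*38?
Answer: 1832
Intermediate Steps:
w = 189 (w = 9 + (218 - 1*38) = 9 + (218 - 38) = 9 + 180 = 189)
(-333 - 125)*(w - 193) = (-333 - 125)*(189 - 193) = -458*(-4) = 1832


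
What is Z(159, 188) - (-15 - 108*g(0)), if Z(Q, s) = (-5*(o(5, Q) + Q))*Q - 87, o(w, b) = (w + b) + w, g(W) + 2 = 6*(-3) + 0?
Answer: -262992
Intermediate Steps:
g(W) = -20 (g(W) = -2 + (6*(-3) + 0) = -2 + (-18 + 0) = -2 - 18 = -20)
o(w, b) = b + 2*w (o(w, b) = (b + w) + w = b + 2*w)
Z(Q, s) = -87 + Q*(-50 - 10*Q) (Z(Q, s) = (-5*((Q + 2*5) + Q))*Q - 87 = (-5*((Q + 10) + Q))*Q - 87 = (-5*((10 + Q) + Q))*Q - 87 = (-5*(10 + 2*Q))*Q - 87 = (-50 - 10*Q)*Q - 87 = Q*(-50 - 10*Q) - 87 = -87 + Q*(-50 - 10*Q))
Z(159, 188) - (-15 - 108*g(0)) = (-87 - 50*159 - 10*159²) - (-15 - 108*(-20)) = (-87 - 7950 - 10*25281) - (-15 + 2160) = (-87 - 7950 - 252810) - 1*2145 = -260847 - 2145 = -262992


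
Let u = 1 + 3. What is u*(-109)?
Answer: -436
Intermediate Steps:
u = 4
u*(-109) = 4*(-109) = -436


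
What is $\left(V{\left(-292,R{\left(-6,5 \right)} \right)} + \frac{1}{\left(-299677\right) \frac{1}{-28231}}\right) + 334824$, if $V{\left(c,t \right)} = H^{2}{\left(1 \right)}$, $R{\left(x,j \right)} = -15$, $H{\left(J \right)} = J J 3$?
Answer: $\frac{14334539596}{42811} \approx 3.3483 \cdot 10^{5}$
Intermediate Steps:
$H{\left(J \right)} = 3 J^{2}$ ($H{\left(J \right)} = J^{2} \cdot 3 = 3 J^{2}$)
$V{\left(c,t \right)} = 9$ ($V{\left(c,t \right)} = \left(3 \cdot 1^{2}\right)^{2} = \left(3 \cdot 1\right)^{2} = 3^{2} = 9$)
$\left(V{\left(-292,R{\left(-6,5 \right)} \right)} + \frac{1}{\left(-299677\right) \frac{1}{-28231}}\right) + 334824 = \left(9 + \frac{1}{\left(-299677\right) \frac{1}{-28231}}\right) + 334824 = \left(9 + \frac{1}{\left(-299677\right) \left(- \frac{1}{28231}\right)}\right) + 334824 = \left(9 + \frac{1}{\frac{42811}{4033}}\right) + 334824 = \left(9 + \frac{4033}{42811}\right) + 334824 = \frac{389332}{42811} + 334824 = \frac{14334539596}{42811}$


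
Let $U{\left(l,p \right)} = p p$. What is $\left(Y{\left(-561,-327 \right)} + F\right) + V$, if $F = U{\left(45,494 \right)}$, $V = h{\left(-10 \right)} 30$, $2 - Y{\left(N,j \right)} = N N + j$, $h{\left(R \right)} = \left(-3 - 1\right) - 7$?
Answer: $-70686$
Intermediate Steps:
$h{\left(R \right)} = -11$ ($h{\left(R \right)} = -4 - 7 = -11$)
$Y{\left(N,j \right)} = 2 - j - N^{2}$ ($Y{\left(N,j \right)} = 2 - \left(N N + j\right) = 2 - \left(N^{2} + j\right) = 2 - \left(j + N^{2}\right) = 2 - j - N^{2}$)
$V = -330$ ($V = \left(-11\right) 30 = -330$)
$U{\left(l,p \right)} = p^{2}$
$F = 244036$ ($F = 494^{2} = 244036$)
$\left(Y{\left(-561,-327 \right)} + F\right) + V = \left(\left(2 - -327 - \left(-561\right)^{2}\right) + 244036\right) - 330 = \left(\left(2 + 327 - 314721\right) + 244036\right) - 330 = \left(-314392 + 244036\right) - 330 = -70356 - 330 = -70686$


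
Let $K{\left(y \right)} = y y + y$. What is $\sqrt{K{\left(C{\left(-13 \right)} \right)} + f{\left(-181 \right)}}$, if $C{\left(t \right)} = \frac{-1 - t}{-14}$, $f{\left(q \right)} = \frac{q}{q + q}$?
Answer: $\frac{\sqrt{74}}{14} \approx 0.61445$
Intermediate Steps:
$f{\left(q \right)} = \frac{1}{2}$ ($f{\left(q \right)} = \frac{q}{2 q} = q \frac{1}{2 q} = \frac{1}{2}$)
$C{\left(t \right)} = \frac{1}{14} + \frac{t}{14}$ ($C{\left(t \right)} = \left(-1 - t\right) \left(- \frac{1}{14}\right) = \frac{1}{14} + \frac{t}{14}$)
$K{\left(y \right)} = y + y^{2}$ ($K{\left(y \right)} = y^{2} + y = y + y^{2}$)
$\sqrt{K{\left(C{\left(-13 \right)} \right)} + f{\left(-181 \right)}} = \sqrt{\left(\frac{1}{14} + \frac{1}{14} \left(-13\right)\right) \left(1 + \left(\frac{1}{14} + \frac{1}{14} \left(-13\right)\right)\right) + \frac{1}{2}} = \sqrt{\left(\frac{1}{14} - \frac{13}{14}\right) \left(1 + \left(\frac{1}{14} - \frac{13}{14}\right)\right) + \frac{1}{2}} = \sqrt{- \frac{6 \left(1 - \frac{6}{7}\right)}{7} + \frac{1}{2}} = \sqrt{\left(- \frac{6}{7}\right) \frac{1}{7} + \frac{1}{2}} = \sqrt{- \frac{6}{49} + \frac{1}{2}} = \sqrt{\frac{37}{98}} = \frac{\sqrt{74}}{14}$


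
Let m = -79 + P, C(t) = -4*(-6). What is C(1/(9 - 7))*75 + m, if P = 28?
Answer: 1749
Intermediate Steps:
C(t) = 24
m = -51 (m = -79 + 28 = -51)
C(1/(9 - 7))*75 + m = 24*75 - 51 = 1800 - 51 = 1749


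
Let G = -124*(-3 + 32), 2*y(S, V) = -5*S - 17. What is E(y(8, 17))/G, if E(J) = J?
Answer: 57/7192 ≈ 0.0079255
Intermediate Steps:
y(S, V) = -17/2 - 5*S/2 (y(S, V) = (-5*S - 17)/2 = (-17 - 5*S)/2 = -17/2 - 5*S/2)
G = -3596 (G = -124*29 = -3596)
E(y(8, 17))/G = (-17/2 - 5/2*8)/(-3596) = (-17/2 - 20)*(-1/3596) = -57/2*(-1/3596) = 57/7192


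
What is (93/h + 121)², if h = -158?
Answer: 361950625/24964 ≈ 14499.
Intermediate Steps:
(93/h + 121)² = (93/(-158) + 121)² = (93*(-1/158) + 121)² = (-93/158 + 121)² = (19025/158)² = 361950625/24964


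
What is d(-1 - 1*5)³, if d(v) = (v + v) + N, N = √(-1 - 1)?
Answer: -1656 + 430*I*√2 ≈ -1656.0 + 608.11*I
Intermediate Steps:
N = I*√2 (N = √(-2) = I*√2 ≈ 1.4142*I)
d(v) = 2*v + I*√2 (d(v) = (v + v) + I*√2 = 2*v + I*√2)
d(-1 - 1*5)³ = (2*(-1 - 1*5) + I*√2)³ = (2*(-1 - 5) + I*√2)³ = (2*(-6) + I*√2)³ = (-12 + I*√2)³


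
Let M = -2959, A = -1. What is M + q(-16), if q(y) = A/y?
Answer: -47343/16 ≈ -2958.9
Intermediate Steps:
q(y) = -1/y
M + q(-16) = -2959 - 1/(-16) = -2959 - 1*(-1/16) = -2959 + 1/16 = -47343/16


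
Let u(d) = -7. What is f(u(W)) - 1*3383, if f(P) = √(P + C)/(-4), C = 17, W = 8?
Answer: -3383 - √10/4 ≈ -3383.8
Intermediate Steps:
f(P) = -√(17 + P)/4 (f(P) = √(P + 17)/(-4) = √(17 + P)*(-¼) = -√(17 + P)/4)
f(u(W)) - 1*3383 = -√(17 - 7)/4 - 1*3383 = -√10/4 - 3383 = -3383 - √10/4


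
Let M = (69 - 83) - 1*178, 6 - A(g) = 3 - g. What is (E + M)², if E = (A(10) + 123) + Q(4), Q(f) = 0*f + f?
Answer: 2704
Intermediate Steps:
A(g) = 3 + g (A(g) = 6 - (3 - g) = 6 + (-3 + g) = 3 + g)
Q(f) = f (Q(f) = 0 + f = f)
M = -192 (M = -14 - 178 = -192)
E = 140 (E = ((3 + 10) + 123) + 4 = (13 + 123) + 4 = 136 + 4 = 140)
(E + M)² = (140 - 192)² = (-52)² = 2704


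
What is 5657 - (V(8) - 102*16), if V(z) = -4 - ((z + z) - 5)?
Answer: 7304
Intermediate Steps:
V(z) = 1 - 2*z (V(z) = -4 - (2*z - 5) = -4 - (-5 + 2*z) = -4 + (5 - 2*z) = 1 - 2*z)
5657 - (V(8) - 102*16) = 5657 - ((1 - 2*8) - 102*16) = 5657 - ((1 - 16) - 1632) = 5657 - (-15 - 1632) = 5657 - 1*(-1647) = 5657 + 1647 = 7304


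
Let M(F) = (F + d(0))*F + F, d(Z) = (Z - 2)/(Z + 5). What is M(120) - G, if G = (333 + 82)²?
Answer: -157753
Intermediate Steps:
d(Z) = (-2 + Z)/(5 + Z)
M(F) = F + F*(-⅖ + F) (M(F) = (F + (-2 + 0)/(5 + 0))*F + F = (F - 2/5)*F + F = (F + (⅕)*(-2))*F + F = (F - ⅖)*F + F = (-⅖ + F)*F + F = F*(-⅖ + F) + F = F + F*(-⅖ + F))
G = 172225 (G = 415² = 172225)
M(120) - G = (⅕)*120*(3 + 5*120) - 1*172225 = (⅕)*120*(3 + 600) - 172225 = (⅕)*120*603 - 172225 = 14472 - 172225 = -157753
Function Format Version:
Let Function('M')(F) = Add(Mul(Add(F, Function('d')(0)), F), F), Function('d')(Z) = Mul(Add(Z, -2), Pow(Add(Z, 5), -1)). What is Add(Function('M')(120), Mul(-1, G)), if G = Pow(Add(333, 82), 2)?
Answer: -157753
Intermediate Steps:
Function('d')(Z) = Mul(Pow(Add(5, Z), -1), Add(-2, Z)) (Function('d')(Z) = Mul(Add(-2, Z), Pow(Add(5, Z), -1)) = Mul(Pow(Add(5, Z), -1), Add(-2, Z)))
Function('M')(F) = Add(F, Mul(F, Add(Rational(-2, 5), F))) (Function('M')(F) = Add(Mul(Add(F, Mul(Pow(Add(5, 0), -1), Add(-2, 0))), F), F) = Add(Mul(Add(F, Mul(Pow(5, -1), -2)), F), F) = Add(Mul(Add(F, Mul(Rational(1, 5), -2)), F), F) = Add(Mul(Add(F, Rational(-2, 5)), F), F) = Add(Mul(Add(Rational(-2, 5), F), F), F) = Add(Mul(F, Add(Rational(-2, 5), F)), F) = Add(F, Mul(F, Add(Rational(-2, 5), F))))
G = 172225 (G = Pow(415, 2) = 172225)
Add(Function('M')(120), Mul(-1, G)) = Add(Mul(Rational(1, 5), 120, Add(3, Mul(5, 120))), Mul(-1, 172225)) = Add(Mul(Rational(1, 5), 120, Add(3, 600)), -172225) = Add(Mul(Rational(1, 5), 120, 603), -172225) = Add(14472, -172225) = -157753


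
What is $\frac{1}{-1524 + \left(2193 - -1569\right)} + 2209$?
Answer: $\frac{4943743}{2238} \approx 2209.0$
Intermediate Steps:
$\frac{1}{-1524 + \left(2193 - -1569\right)} + 2209 = \frac{1}{-1524 + \left(2193 + 1569\right)} + 2209 = \frac{1}{-1524 + 3762} + 2209 = \frac{1}{2238} + 2209 = \frac{4943743}{2238}$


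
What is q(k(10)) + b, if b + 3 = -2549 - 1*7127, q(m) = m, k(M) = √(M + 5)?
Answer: -9679 + √15 ≈ -9675.1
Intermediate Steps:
k(M) = √(5 + M)
b = -9679 (b = -3 + (-2549 - 1*7127) = -3 + (-2549 - 7127) = -3 - 9676 = -9679)
q(k(10)) + b = √(5 + 10) - 9679 = √15 - 9679 = -9679 + √15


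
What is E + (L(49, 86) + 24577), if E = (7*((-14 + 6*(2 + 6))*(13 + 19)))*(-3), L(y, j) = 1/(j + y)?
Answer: 233416/135 ≈ 1729.0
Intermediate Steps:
E = -22848 (E = (7*((-14 + 6*8)*32))*(-3) = (7*((-14 + 48)*32))*(-3) = (7*(34*32))*(-3) = (7*1088)*(-3) = 7616*(-3) = -22848)
E + (L(49, 86) + 24577) = -22848 + (1/(86 + 49) + 24577) = -22848 + (1/135 + 24577) = -22848 + 3317896/135 = 233416/135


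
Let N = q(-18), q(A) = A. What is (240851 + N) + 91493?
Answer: 332326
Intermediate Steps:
N = -18
(240851 + N) + 91493 = (240851 - 18) + 91493 = 240833 + 91493 = 332326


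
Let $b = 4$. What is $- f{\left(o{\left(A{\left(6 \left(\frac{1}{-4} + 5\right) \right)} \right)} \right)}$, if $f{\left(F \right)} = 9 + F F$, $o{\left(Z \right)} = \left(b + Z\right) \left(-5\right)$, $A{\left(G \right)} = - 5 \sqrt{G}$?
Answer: $- \frac{36443}{2} + 500 \sqrt{114} \approx -12883.0$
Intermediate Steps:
$o{\left(Z \right)} = -20 - 5 Z$ ($o{\left(Z \right)} = \left(4 + Z\right) \left(-5\right) = -20 - 5 Z$)
$f{\left(F \right)} = 9 + F^{2}$
$- f{\left(o{\left(A{\left(6 \left(\frac{1}{-4} + 5\right) \right)} \right)} \right)} = - (9 + \left(-20 - 5 \left(- 5 \sqrt{6 \left(\frac{1}{-4} + 5\right)}\right)\right)^{2}) = - (9 + \left(-20 - 5 \left(- 5 \sqrt{6 \left(- \frac{1}{4} + 5\right)}\right)\right)^{2}) = - (9 + \left(-20 - 5 \left(- 5 \sqrt{6 \cdot \frac{19}{4}}\right)\right)^{2}) = - (9 + \left(-20 - 5 \left(- 5 \sqrt{\frac{57}{2}}\right)\right)^{2}) = - (9 + \left(-20 - 5 \left(- 5 \frac{\sqrt{114}}{2}\right)\right)^{2}) = - (9 + \left(-20 - 5 \left(- \frac{5 \sqrt{114}}{2}\right)\right)^{2}) = - (9 + \left(-20 + \frac{25 \sqrt{114}}{2}\right)^{2}) = -9 - \left(-20 + \frac{25 \sqrt{114}}{2}\right)^{2}$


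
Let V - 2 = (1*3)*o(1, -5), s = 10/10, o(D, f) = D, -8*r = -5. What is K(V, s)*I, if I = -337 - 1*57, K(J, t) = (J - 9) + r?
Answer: 5319/4 ≈ 1329.8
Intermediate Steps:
r = 5/8 (r = -⅛*(-5) = 5/8 ≈ 0.62500)
s = 1 (s = 10*(⅒) = 1)
V = 5 (V = 2 + (1*3)*1 = 2 + 3*1 = 2 + 3 = 5)
K(J, t) = -67/8 + J (K(J, t) = (J - 9) + 5/8 = (-9 + J) + 5/8 = -67/8 + J)
I = -394 (I = -337 - 57 = -394)
K(V, s)*I = (-67/8 + 5)*(-394) = -27/8*(-394) = 5319/4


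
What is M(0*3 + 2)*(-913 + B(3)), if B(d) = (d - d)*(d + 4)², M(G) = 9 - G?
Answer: -6391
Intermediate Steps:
B(d) = 0 (B(d) = 0*(4 + d)² = 0)
M(0*3 + 2)*(-913 + B(3)) = (9 - (0*3 + 2))*(-913 + 0) = (9 - (0 + 2))*(-913) = (9 - 1*2)*(-913) = (9 - 2)*(-913) = 7*(-913) = -6391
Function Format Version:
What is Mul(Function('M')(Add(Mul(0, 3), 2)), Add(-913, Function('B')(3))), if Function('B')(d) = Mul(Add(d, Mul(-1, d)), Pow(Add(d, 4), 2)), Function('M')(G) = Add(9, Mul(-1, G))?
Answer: -6391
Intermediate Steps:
Function('B')(d) = 0 (Function('B')(d) = Mul(0, Pow(Add(4, d), 2)) = 0)
Mul(Function('M')(Add(Mul(0, 3), 2)), Add(-913, Function('B')(3))) = Mul(Add(9, Mul(-1, Add(Mul(0, 3), 2))), Add(-913, 0)) = Mul(Add(9, Mul(-1, Add(0, 2))), -913) = Mul(Add(9, Mul(-1, 2)), -913) = Mul(Add(9, -2), -913) = Mul(7, -913) = -6391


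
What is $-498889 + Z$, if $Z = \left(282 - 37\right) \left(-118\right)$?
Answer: $-527799$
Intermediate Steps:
$Z = -28910$ ($Z = 245 \left(-118\right) = -28910$)
$-498889 + Z = -498889 - 28910 = -527799$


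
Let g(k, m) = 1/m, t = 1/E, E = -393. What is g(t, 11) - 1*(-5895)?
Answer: 64846/11 ≈ 5895.1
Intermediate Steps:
t = -1/393 (t = 1/(-393) = -1/393 ≈ -0.0025445)
g(t, 11) - 1*(-5895) = 1/11 - 1*(-5895) = 1/11 + 5895 = 64846/11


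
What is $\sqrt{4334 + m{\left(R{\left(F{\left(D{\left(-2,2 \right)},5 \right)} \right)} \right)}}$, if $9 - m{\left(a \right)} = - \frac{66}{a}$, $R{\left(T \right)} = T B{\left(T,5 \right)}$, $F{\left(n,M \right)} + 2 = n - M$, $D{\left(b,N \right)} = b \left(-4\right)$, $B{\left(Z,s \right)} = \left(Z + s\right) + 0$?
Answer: $\sqrt{4354} \approx 65.985$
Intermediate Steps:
$B{\left(Z,s \right)} = Z + s$
$D{\left(b,N \right)} = - 4 b$
$F{\left(n,M \right)} = -2 + n - M$ ($F{\left(n,M \right)} = -2 - \left(M - n\right) = -2 + n - M$)
$R{\left(T \right)} = T \left(5 + T\right)$ ($R{\left(T \right)} = T \left(T + 5\right) = T \left(5 + T\right)$)
$m{\left(a \right)} = 9 + \frac{66}{a}$ ($m{\left(a \right)} = 9 - - \frac{66}{a} = 9 + \frac{66}{a}$)
$\sqrt{4334 + m{\left(R{\left(F{\left(D{\left(-2,2 \right)},5 \right)} \right)} \right)}} = \sqrt{4334 + \left(9 + \frac{66}{\left(-2 - -8 - 5\right) \left(5 - -1\right)}\right)} = \sqrt{4334 + \left(9 + \frac{66}{\left(-2 + 8 - 5\right) \left(5 - -1\right)}\right)} = \sqrt{4334 + \left(9 + \frac{66}{1 \left(5 + 1\right)}\right)} = \sqrt{4334 + \left(9 + \frac{66}{1 \cdot 6}\right)} = \sqrt{4334 + \left(9 + \frac{66}{6}\right)} = \sqrt{4334 + \left(9 + 66 \cdot \frac{1}{6}\right)} = \sqrt{4334 + \left(9 + 11\right)} = \sqrt{4334 + 20} = \sqrt{4354}$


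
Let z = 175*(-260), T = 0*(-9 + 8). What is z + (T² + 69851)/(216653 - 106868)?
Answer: -4995147649/109785 ≈ -45499.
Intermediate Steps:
T = 0 (T = 0*(-1) = 0)
z = -45500
z + (T² + 69851)/(216653 - 106868) = -45500 + (0² + 69851)/(216653 - 106868) = -45500 + (0 + 69851)/109785 = -45500 + 69851*(1/109785) = -45500 + 69851/109785 = -4995147649/109785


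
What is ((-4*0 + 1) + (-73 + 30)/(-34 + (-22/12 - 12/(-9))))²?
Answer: 24025/4761 ≈ 5.0462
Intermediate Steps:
((-4*0 + 1) + (-73 + 30)/(-34 + (-22/12 - 12/(-9))))² = ((0 + 1) - 43/(-34 + (-22*1/12 - 12*(-⅑))))² = (1 - 43/(-34 + (-11/6 + 4/3)))² = (1 - 43/(-34 - ½))² = (1 - 43/(-69/2))² = (1 - 43*(-2/69))² = (1 + 86/69)² = (155/69)² = 24025/4761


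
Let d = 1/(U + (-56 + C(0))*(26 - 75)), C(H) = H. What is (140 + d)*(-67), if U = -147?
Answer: -24359927/2597 ≈ -9380.0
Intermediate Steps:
d = 1/2597 (d = 1/(-147 + (-56 + 0)*(26 - 75)) = 1/(-147 - 56*(-49)) = 1/(-147 + 2744) = 1/2597 ≈ 0.00038506)
(140 + d)*(-67) = (140 + 1/2597)*(-67) = (363581/2597)*(-67) = -24359927/2597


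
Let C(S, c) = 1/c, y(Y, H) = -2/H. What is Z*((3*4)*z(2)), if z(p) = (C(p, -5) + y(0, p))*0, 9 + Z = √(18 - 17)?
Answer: 0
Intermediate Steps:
Z = -8 (Z = -9 + √(18 - 17) = -9 + √1 = -9 + 1 = -8)
z(p) = 0 (z(p) = (1/(-5) - 2/p)*0 = (-⅕ - 2/p)*0 = 0)
Z*((3*4)*z(2)) = -8*3*4*0 = -96*0 = -8*0 = 0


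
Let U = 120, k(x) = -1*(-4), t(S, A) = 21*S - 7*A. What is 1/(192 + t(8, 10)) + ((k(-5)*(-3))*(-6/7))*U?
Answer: 2505607/2030 ≈ 1234.3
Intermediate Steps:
t(S, A) = -7*A + 21*S
k(x) = 4
1/(192 + t(8, 10)) + ((k(-5)*(-3))*(-6/7))*U = 1/(192 + (-7*10 + 21*8)) + ((4*(-3))*(-6/7))*120 = 1/(192 + (-70 + 168)) - (-72)/7*120 = 1/(192 + 98) - 12*(-6/7)*120 = 1/290 + (72/7)*120 = 1/290 + 8640/7 = 2505607/2030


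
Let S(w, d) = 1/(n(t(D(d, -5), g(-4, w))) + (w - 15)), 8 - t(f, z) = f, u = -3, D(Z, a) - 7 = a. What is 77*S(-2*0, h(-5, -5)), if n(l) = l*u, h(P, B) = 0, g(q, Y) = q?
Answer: -7/3 ≈ -2.3333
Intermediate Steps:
D(Z, a) = 7 + a
t(f, z) = 8 - f
n(l) = -3*l (n(l) = l*(-3) = -3*l)
S(w, d) = 1/(-33 + w) (S(w, d) = 1/(-3*(8 - (7 - 5)) + (w - 15)) = 1/(-3*(8 - 1*2) + (-15 + w)) = 1/(-3*(8 - 2) + (-15 + w)) = 1/(-3*6 + (-15 + w)) = 1/(-18 + (-15 + w)) = 1/(-33 + w))
77*S(-2*0, h(-5, -5)) = 77/(-33 - 2*0) = 77/(-33 + 0) = 77/(-33) = 77*(-1/33) = -7/3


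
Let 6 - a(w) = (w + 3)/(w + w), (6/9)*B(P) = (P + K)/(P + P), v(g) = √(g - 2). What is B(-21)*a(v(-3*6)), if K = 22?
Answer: -11/56 - 3*I*√5/560 ≈ -0.19643 - 0.011979*I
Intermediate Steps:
v(g) = √(-2 + g)
B(P) = 3*(22 + P)/(4*P) (B(P) = 3*((P + 22)/(P + P))/2 = 3*((22 + P)/((2*P)))/2 = 3*((22 + P)*(1/(2*P)))/2 = 3*((22 + P)/(2*P))/2 = 3*(22 + P)/(4*P))
a(w) = 6 - (3 + w)/(2*w) (a(w) = 6 - (w + 3)/(w + w) = 6 - (3 + w)/(2*w))
B(-21)*a(v(-3*6)) = ((¾)*(22 - 21)/(-21))*((-3 + 11*√(-2 - 3*6))/(2*(√(-2 - 3*6)))) = ((¾)*(-1/21)*1)*((-3 + 11*√(-2 - 18))/(2*(√(-2 - 18)))) = -(-3 + 11*√(-20))/(56*(√(-20))) = -(-3 + 11*(2*I*√5))/(56*(2*I*√5)) = -(-I*√5/10)*(-3 + 22*I*√5)/56 = -(-1)*I*√5*(-3 + 22*I*√5)/560 = I*√5*(-3 + 22*I*√5)/560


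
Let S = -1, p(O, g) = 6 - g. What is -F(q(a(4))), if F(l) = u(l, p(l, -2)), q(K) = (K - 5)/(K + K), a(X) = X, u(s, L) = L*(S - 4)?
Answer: 40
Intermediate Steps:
u(s, L) = -5*L (u(s, L) = L*(-1 - 4) = L*(-5) = -5*L)
q(K) = (-5 + K)/(2*K) (q(K) = (-5 + K)/((2*K)) = (-5 + K)*(1/(2*K)) = (-5 + K)/(2*K))
F(l) = -40 (F(l) = -5*(6 - 1*(-2)) = -5*(6 + 2) = -5*8 = -40)
-F(q(a(4))) = -1*(-40) = 40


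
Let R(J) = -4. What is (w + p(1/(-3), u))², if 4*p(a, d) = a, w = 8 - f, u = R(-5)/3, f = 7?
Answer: 121/144 ≈ 0.84028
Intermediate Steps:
u = -4/3 ≈ -1.3333
w = 1 (w = 8 - 1*7 = 8 - 7 = 1)
p(a, d) = a/4
(w + p(1/(-3), u))² = (1 + (¼)/(-3))² = (1 + (¼)*(-⅓))² = (1 - 1/12)² = (11/12)² = 121/144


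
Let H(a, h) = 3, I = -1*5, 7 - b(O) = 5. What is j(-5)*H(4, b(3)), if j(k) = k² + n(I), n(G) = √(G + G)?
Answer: 75 + 3*I*√10 ≈ 75.0 + 9.4868*I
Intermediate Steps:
b(O) = 2 (b(O) = 7 - 1*5 = 7 - 5 = 2)
I = -5
n(G) = √2*√G (n(G) = √(2*G) = √2*√G)
j(k) = k² + I*√10 (j(k) = k² + √2*√(-5) = k² + √2*(I*√5) = k² + I*√10)
j(-5)*H(4, b(3)) = ((-5)² + I*√10)*3 = (25 + I*√10)*3 = 75 + 3*I*√10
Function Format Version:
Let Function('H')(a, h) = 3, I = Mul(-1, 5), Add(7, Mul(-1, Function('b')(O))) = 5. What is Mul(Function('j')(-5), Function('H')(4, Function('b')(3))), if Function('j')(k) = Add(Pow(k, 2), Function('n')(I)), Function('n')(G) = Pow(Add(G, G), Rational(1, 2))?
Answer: Add(75, Mul(3, I, Pow(10, Rational(1, 2)))) ≈ Add(75.000, Mul(9.4868, I))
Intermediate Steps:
Function('b')(O) = 2 (Function('b')(O) = Add(7, Mul(-1, 5)) = Add(7, -5) = 2)
I = -5
Function('n')(G) = Mul(Pow(2, Rational(1, 2)), Pow(G, Rational(1, 2))) (Function('n')(G) = Pow(Mul(2, G), Rational(1, 2)) = Mul(Pow(2, Rational(1, 2)), Pow(G, Rational(1, 2))))
Function('j')(k) = Add(Pow(k, 2), Mul(I, Pow(10, Rational(1, 2)))) (Function('j')(k) = Add(Pow(k, 2), Mul(Pow(2, Rational(1, 2)), Pow(-5, Rational(1, 2)))) = Add(Pow(k, 2), Mul(Pow(2, Rational(1, 2)), Mul(I, Pow(5, Rational(1, 2))))) = Add(Pow(k, 2), Mul(I, Pow(10, Rational(1, 2)))))
Mul(Function('j')(-5), Function('H')(4, Function('b')(3))) = Mul(Add(Pow(-5, 2), Mul(I, Pow(10, Rational(1, 2)))), 3) = Mul(Add(25, Mul(I, Pow(10, Rational(1, 2)))), 3) = Add(75, Mul(3, I, Pow(10, Rational(1, 2))))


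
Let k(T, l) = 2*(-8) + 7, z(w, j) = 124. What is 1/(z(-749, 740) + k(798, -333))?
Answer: 1/115 ≈ 0.0086956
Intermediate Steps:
k(T, l) = -9 (k(T, l) = -16 + 7 = -9)
1/(z(-749, 740) + k(798, -333)) = 1/(124 - 9) = 1/115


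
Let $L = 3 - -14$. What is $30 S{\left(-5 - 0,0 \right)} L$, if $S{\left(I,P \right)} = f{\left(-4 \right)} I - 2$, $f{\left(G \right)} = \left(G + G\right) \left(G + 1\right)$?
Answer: $-62220$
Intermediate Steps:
$f{\left(G \right)} = 2 G \left(1 + G\right)$
$L = 17$ ($L = 3 + 14 = 17$)
$S{\left(I,P \right)} = -2 + 24 I$ ($S{\left(I,P \right)} = 2 \left(-4\right) \left(1 - 4\right) I - 2 = 2 \left(-4\right) \left(-3\right) I - 2 = 24 I - 2 = -2 + 24 I$)
$30 S{\left(-5 - 0,0 \right)} L = 30 \left(-2 + 24 \left(-5 - 0\right)\right) 17 = 30 \left(-2 + 24 \left(-5 + 0\right)\right) 17 = 30 \left(-2 + 24 \left(-5\right)\right) 17 = 30 \left(-2 - 120\right) 17 = 30 \left(-122\right) 17 = \left(-3660\right) 17 = -62220$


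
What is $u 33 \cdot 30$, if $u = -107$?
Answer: $-105930$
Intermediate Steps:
$u 33 \cdot 30 = \left(-107\right) 33 \cdot 30 = \left(-3531\right) 30 = -105930$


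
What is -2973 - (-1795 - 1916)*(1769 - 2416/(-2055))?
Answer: 4497812002/685 ≈ 6.5662e+6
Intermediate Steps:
-2973 - (-1795 - 1916)*(1769 - 2416/(-2055)) = -2973 - (-3711)*(1769 - 2416*(-1/2055)) = -2973 - (-3711)*(1769 + 2416/2055) = -2973 - (-3711)*3637711/2055 = -2973 - 1*(-4499848507/685) = -2973 + 4499848507/685 = 4497812002/685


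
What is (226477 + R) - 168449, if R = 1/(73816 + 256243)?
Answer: 19152663653/330059 ≈ 58028.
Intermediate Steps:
R = 1/330059 ≈ 3.0298e-6
(226477 + R) - 168449 = (226477 + 1/330059) - 168449 = 74750772144/330059 - 168449 = 19152663653/330059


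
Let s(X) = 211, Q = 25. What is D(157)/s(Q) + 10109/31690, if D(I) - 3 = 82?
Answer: 4826649/6686590 ≈ 0.72184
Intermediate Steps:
D(I) = 85 (D(I) = 3 + 82 = 85)
D(157)/s(Q) + 10109/31690 = 85/211 + 10109/31690 = 4826649/6686590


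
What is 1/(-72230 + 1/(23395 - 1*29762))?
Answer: -6367/459888411 ≈ -1.3845e-5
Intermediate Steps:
1/(-72230 + 1/(23395 - 1*29762)) = 1/(-72230 + 1/(23395 - 29762)) = 1/(-72230 + 1/(-6367)) = 1/(-72230 - 1/6367) = 1/(-459888411/6367) = -6367/459888411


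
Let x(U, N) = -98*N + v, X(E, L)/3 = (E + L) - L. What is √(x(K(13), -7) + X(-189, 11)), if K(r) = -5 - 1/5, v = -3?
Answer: 2*√29 ≈ 10.770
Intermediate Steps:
K(r) = -26/5 (K(r) = -5 - 1*⅕ = -5 - ⅕ = -26/5)
X(E, L) = 3*E (X(E, L) = 3*((E + L) - L) = 3*E)
x(U, N) = -3 - 98*N (x(U, N) = -98*N - 3 = -3 - 98*N)
√(x(K(13), -7) + X(-189, 11)) = √((-3 - 98*(-7)) + 3*(-189)) = √((-3 + 686) - 567) = √(683 - 567) = √116 = 2*√29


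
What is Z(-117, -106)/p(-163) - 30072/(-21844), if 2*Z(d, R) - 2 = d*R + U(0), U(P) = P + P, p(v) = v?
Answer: -32643688/890143 ≈ -36.672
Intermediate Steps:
U(P) = 2*P
Z(d, R) = 1 + R*d/2 (Z(d, R) = 1 + (d*R + 2*0)/2 = 1 + (R*d + 0)/2 = 1 + (R*d)/2 = 1 + R*d/2)
Z(-117, -106)/p(-163) - 30072/(-21844) = (1 + (½)*(-106)*(-117))/(-163) - 30072/(-21844) = (1 + 6201)*(-1/163) - 30072*(-1/21844) = 6202*(-1/163) + 7518/5461 = -6202/163 + 7518/5461 = -32643688/890143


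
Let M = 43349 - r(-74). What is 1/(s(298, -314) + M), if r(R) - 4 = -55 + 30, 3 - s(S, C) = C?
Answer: 1/43687 ≈ 2.2890e-5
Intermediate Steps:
s(S, C) = 3 - C
r(R) = -21 (r(R) = 4 + (-55 + 30) = 4 - 25 = -21)
M = 43370 (M = 43349 - 1*(-21) = 43349 + 21 = 43370)
1/(s(298, -314) + M) = 1/((3 - 1*(-314)) + 43370) = 1/((3 + 314) + 43370) = 1/(317 + 43370) = 1/43687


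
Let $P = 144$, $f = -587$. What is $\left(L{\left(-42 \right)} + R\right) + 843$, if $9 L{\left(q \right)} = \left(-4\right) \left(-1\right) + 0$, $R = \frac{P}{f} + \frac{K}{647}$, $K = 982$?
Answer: $\frac{2887327693}{3418101} \approx 844.72$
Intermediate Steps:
$R = \frac{483266}{379789}$ ($R = \frac{144}{-587} + \frac{982}{647} = 144 \left(- \frac{1}{587}\right) + 982 \cdot \frac{1}{647} = - \frac{144}{587} + \frac{982}{647} = \frac{483266}{379789} \approx 1.2725$)
$L{\left(q \right)} = \frac{4}{9}$ ($L{\left(q \right)} = \frac{\left(-4\right) \left(-1\right) + 0}{9} = \frac{4 + 0}{9} = \frac{1}{9} \cdot 4 = \frac{4}{9}$)
$\left(L{\left(-42 \right)} + R\right) + 843 = \left(\frac{4}{9} + \frac{483266}{379789}\right) + 843 = \frac{5868550}{3418101} + 843 = \frac{2887327693}{3418101}$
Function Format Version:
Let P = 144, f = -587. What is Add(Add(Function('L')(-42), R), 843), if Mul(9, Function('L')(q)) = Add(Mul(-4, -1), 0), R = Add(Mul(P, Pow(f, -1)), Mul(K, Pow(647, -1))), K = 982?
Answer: Rational(2887327693, 3418101) ≈ 844.72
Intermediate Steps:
R = Rational(483266, 379789) (R = Add(Mul(144, Pow(-587, -1)), Mul(982, Pow(647, -1))) = Add(Mul(144, Rational(-1, 587)), Mul(982, Rational(1, 647))) = Add(Rational(-144, 587), Rational(982, 647)) = Rational(483266, 379789) ≈ 1.2725)
Function('L')(q) = Rational(4, 9) (Function('L')(q) = Mul(Rational(1, 9), Add(Mul(-4, -1), 0)) = Mul(Rational(1, 9), Add(4, 0)) = Mul(Rational(1, 9), 4) = Rational(4, 9))
Add(Add(Function('L')(-42), R), 843) = Add(Add(Rational(4, 9), Rational(483266, 379789)), 843) = Add(Rational(5868550, 3418101), 843) = Rational(2887327693, 3418101)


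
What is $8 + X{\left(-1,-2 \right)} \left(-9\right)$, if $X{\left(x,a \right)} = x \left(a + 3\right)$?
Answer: $17$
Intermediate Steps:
$X{\left(x,a \right)} = x \left(3 + a\right)$
$8 + X{\left(-1,-2 \right)} \left(-9\right) = 8 + - (3 - 2) \left(-9\right) = 8 + \left(-1\right) 1 \left(-9\right) = 8 - -9 = 8 + 9 = 17$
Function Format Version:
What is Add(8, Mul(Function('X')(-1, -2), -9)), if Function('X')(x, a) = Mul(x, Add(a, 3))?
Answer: 17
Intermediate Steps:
Function('X')(x, a) = Mul(x, Add(3, a))
Add(8, Mul(Function('X')(-1, -2), -9)) = Add(8, Mul(Mul(-1, Add(3, -2)), -9)) = Add(8, Mul(Mul(-1, 1), -9)) = Add(8, Mul(-1, -9)) = Add(8, 9) = 17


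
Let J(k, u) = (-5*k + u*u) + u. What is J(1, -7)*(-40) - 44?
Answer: -1524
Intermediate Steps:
J(k, u) = u + u² - 5*k (J(k, u) = (-5*k + u²) + u = (u² - 5*k) + u = u + u² - 5*k)
J(1, -7)*(-40) - 44 = (-7 + (-7)² - 5*1)*(-40) - 44 = (-7 + 49 - 5)*(-40) - 44 = 37*(-40) - 44 = -1480 - 44 = -1524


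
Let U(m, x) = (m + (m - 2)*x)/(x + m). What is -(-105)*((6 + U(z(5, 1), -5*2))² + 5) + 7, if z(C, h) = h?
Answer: 79079/27 ≈ 2928.9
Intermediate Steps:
U(m, x) = (m + x*(-2 + m))/(m + x) (U(m, x) = (m + (-2 + m)*x)/(m + x) = (m + x*(-2 + m))/(m + x))
-(-105)*((6 + U(z(5, 1), -5*2))² + 5) + 7 = -(-105)*((6 + (1 - (-10)*2 + 1*(-5*2))/(1 - 5*2))² + 5) + 7 = -(-105)*((6 + (1 - 2*(-10) + 1*(-10))/(1 - 10))² + 5) + 7 = -(-105)*((6 + (1 + 20 - 10)/(-9))² + 5) + 7 = -(-105)*((6 - ⅑*11)² + 5) + 7 = -(-105)*((6 - 11/9)² + 5) + 7 = -(-105)*((43/9)² + 5) + 7 = -(-105)*(1849/81 + 5) + 7 = -(-105)*2254/81 + 7 = -21*(-11270/81) + 7 = 78890/27 + 7 = 79079/27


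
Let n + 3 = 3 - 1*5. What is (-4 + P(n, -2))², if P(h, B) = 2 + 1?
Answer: 1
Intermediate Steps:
n = -5 (n = -3 + (3 - 1*5) = -3 + (3 - 5) = -3 - 2 = -5)
P(h, B) = 3
(-4 + P(n, -2))² = (-4 + 3)² = (-1)² = 1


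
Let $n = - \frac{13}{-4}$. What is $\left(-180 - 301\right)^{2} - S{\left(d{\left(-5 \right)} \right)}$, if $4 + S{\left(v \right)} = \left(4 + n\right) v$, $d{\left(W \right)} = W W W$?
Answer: $\frac{929085}{4} \approx 2.3227 \cdot 10^{5}$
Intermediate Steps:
$n = \frac{13}{4}$ ($n = \left(-13\right) \left(- \frac{1}{4}\right) = \frac{13}{4} \approx 3.25$)
$d{\left(W \right)} = W^{3}$ ($d{\left(W \right)} = W^{2} W = W^{3}$)
$S{\left(v \right)} = -4 + \frac{29 v}{4}$ ($S{\left(v \right)} = -4 + \left(4 + \frac{13}{4}\right) v = -4 + \frac{29 v}{4}$)
$\left(-180 - 301\right)^{2} - S{\left(d{\left(-5 \right)} \right)} = \left(-180 - 301\right)^{2} - \left(-4 + \frac{29 \left(-5\right)^{3}}{4}\right) = \left(-481\right)^{2} - \left(-4 + \frac{29}{4} \left(-125\right)\right) = 231361 - \left(-4 - \frac{3625}{4}\right) = 231361 - - \frac{3641}{4} = 231361 + \frac{3641}{4} = \frac{929085}{4}$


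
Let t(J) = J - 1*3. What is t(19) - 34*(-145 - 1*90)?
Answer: 8006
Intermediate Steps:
t(J) = -3 + J (t(J) = J - 3 = -3 + J)
t(19) - 34*(-145 - 1*90) = (-3 + 19) - 34*(-145 - 1*90) = 16 - 34*(-145 - 90) = 16 - 34*(-235) = 16 + 7990 = 8006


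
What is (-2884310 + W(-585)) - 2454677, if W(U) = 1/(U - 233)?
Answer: -4367291367/818 ≈ -5.3390e+6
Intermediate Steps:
W(U) = 1/(-233 + U)
(-2884310 + W(-585)) - 2454677 = (-2884310 + 1/(-233 - 585)) - 2454677 = (-2884310 + 1/(-818)) - 2454677 = (-2884310 - 1/818) - 2454677 = -2359365581/818 - 2454677 = -4367291367/818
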